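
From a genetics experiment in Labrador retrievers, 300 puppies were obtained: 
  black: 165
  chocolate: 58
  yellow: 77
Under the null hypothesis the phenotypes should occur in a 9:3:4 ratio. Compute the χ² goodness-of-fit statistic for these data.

0.191

The 9:3:4 ratio has 16 parts, so with N = 300 the expected counts are:
  black: 300 × 9/16 = 168.75
  chocolate: 300 × 3/16 = 56.25
  yellow: 300 × 4/16 = 75
χ² = Σ (O − E)² / E
  black: (165 − 168.75)² / 168.75 = 0.0833
  chocolate: (58 − 56.25)² / 56.25 = 0.0544
  yellow: (77 − 75)² / 75 = 0.0533
χ² = 0.0833 + 0.0544 + 0.0533 = 0.191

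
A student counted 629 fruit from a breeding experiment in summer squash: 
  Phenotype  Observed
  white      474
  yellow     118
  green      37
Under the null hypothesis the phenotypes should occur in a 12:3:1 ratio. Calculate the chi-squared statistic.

0.147

Expected counts for N = 629 under a 12:3:1 ratio (total parts = 16):
  white: 629 × 12/16 = 471.75
  yellow: 629 × 3/16 = 117.9375
  green: 629 × 1/16 = 39.3125
χ² = Σ (O − E)² / E
  white: (474 − 471.75)² / 471.75 = 0.0107
  yellow: (118 − 117.9375)² / 117.9375 = 0.0000
  green: (37 − 39.3125)² / 39.3125 = 0.1360
χ² = 0.0107 + 0.0000 + 0.1360 = 0.1467 ≈ 0.147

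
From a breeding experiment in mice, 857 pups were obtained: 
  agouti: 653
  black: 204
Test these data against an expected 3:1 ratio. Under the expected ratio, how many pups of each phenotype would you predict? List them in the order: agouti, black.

642.75, 214.25

Under the 3:1 hypothesis (Σ ratio = 4, N = 857):
  agouti: 857 × 3/4 = 642.75
  black: 857 × 1/4 = 214.25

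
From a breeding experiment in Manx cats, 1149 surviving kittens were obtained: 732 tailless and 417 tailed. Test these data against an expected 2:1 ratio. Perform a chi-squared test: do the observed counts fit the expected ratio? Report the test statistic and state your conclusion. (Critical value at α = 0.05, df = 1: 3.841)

Expected counts for N = 1149 under a 2:1 ratio (total parts = 3):
  tailless: 1149 × 2/3 = 766
  tailed: 1149 × 1/3 = 383
χ² = Σ (O − E)² / E
  tailless: (732 − 766)² / 766 = 1.5091
  tailed: (417 − 383)² / 383 = 3.0183
χ² = 1.5091 + 3.0183 = 4.5274 ≈ 4.527
Degrees of freedom = 2 − 1 = 1; critical value at α = 0.05 is 3.841.
Since 4.527 > 3.841, we reject the null hypothesis — the data do not fit the 2:1 ratio.

4.527; not consistent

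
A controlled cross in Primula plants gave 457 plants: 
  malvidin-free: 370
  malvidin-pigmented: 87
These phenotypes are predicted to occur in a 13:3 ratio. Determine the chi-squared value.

0.025

Total ratio parts = 16. Expected numbers out of 457:
  malvidin-free: 457 × 13/16 = 371.3125
  malvidin-pigmented: 457 × 3/16 = 85.6875
χ² = Σ (O − E)² / E
  malvidin-free: (370 − 371.3125)² / 371.3125 = 0.0046
  malvidin-pigmented: (87 − 85.6875)² / 85.6875 = 0.0201
χ² = 0.0046 + 0.0201 = 0.0247 ≈ 0.025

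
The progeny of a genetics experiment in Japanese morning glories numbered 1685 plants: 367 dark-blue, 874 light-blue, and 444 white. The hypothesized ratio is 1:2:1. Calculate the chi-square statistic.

9.393

Total ratio parts = 4. Expected numbers out of 1685:
  dark-blue: 1685 × 1/4 = 421.25
  light-blue: 1685 × 2/4 = 842.5
  white: 1685 × 1/4 = 421.25
χ² = Σ (O − E)² / E
  dark-blue: (367 − 421.25)² / 421.25 = 6.9865
  light-blue: (874 − 842.5)² / 842.5 = 1.1777
  white: (444 − 421.25)² / 421.25 = 1.2286
χ² = 6.9865 + 1.1777 + 1.2286 = 9.3928 ≈ 9.393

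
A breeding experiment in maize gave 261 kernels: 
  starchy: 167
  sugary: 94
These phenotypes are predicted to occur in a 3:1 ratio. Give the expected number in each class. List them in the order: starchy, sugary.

195.75, 65.25

Total ratio parts = 4. Expected numbers out of 261:
  starchy: 261 × 3/4 = 195.75
  sugary: 261 × 1/4 = 65.25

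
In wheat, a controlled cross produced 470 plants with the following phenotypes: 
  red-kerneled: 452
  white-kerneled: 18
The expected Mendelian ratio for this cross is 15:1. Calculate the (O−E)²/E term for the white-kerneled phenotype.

4.405

The 15:1 ratio has 16 parts, so with N = 470 the expected counts are:
  red-kerneled: 470 × 15/16 = 440.625
  white-kerneled: 470 × 1/16 = 29.375
Contribution of white-kerneled: (18 − 29.375)² / 29.375 = 4.4048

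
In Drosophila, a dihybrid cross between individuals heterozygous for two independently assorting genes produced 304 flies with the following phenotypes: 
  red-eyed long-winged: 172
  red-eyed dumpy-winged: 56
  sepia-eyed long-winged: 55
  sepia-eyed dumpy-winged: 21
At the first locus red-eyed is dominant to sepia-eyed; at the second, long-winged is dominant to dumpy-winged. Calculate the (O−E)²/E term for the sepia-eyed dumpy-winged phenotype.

A dihybrid F₂ with independent assortment and complete dominance at both loci gives a 9:3:3:1 phenotypic ratio.
Expected counts for N = 304 under a 9:3:3:1 ratio (total parts = 16):
  red-eyed long-winged: 304 × 9/16 = 171
  red-eyed dumpy-winged: 304 × 3/16 = 57
  sepia-eyed long-winged: 304 × 3/16 = 57
  sepia-eyed dumpy-winged: 304 × 1/16 = 19
Contribution of sepia-eyed dumpy-winged: (21 − 19)² / 19 = 0.2105

0.211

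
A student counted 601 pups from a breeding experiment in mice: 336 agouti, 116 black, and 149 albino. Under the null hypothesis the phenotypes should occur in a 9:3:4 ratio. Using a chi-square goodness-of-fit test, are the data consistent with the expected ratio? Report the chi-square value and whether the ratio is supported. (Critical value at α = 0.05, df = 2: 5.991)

0.120; consistent

Total ratio parts = 16. Expected numbers out of 601:
  agouti: 601 × 9/16 = 338.0625
  black: 601 × 3/16 = 112.6875
  albino: 601 × 4/16 = 150.25
χ² = Σ (O − E)² / E
  agouti: (336 − 338.0625)² / 338.0625 = 0.0126
  black: (116 − 112.6875)² / 112.6875 = 0.0974
  albino: (149 − 150.25)² / 150.25 = 0.0104
χ² = 0.0126 + 0.0974 + 0.0104 = 0.1204 ≈ 0.120
Degrees of freedom = 3 − 1 = 2; critical value at α = 0.05 is 5.991.
Since 0.120 < 5.991, we fail to reject the null hypothesis — the data are consistent with the 9:3:4 ratio.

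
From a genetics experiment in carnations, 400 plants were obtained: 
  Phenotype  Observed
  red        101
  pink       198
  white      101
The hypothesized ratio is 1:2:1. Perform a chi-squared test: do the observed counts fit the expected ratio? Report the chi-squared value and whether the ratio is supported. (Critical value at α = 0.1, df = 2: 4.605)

0.040; consistent

Under the 1:2:1 hypothesis (Σ ratio = 4, N = 400):
  red: 400 × 1/4 = 100
  pink: 400 × 2/4 = 200
  white: 400 × 1/4 = 100
χ² = Σ (O − E)² / E
  red: (101 − 100)² / 100 = 0.0100
  pink: (198 − 200)² / 200 = 0.0200
  white: (101 − 100)² / 100 = 0.0100
χ² = 0.0100 + 0.0200 + 0.0100 = 0.040
Degrees of freedom = 3 − 1 = 2; critical value at α = 0.1 is 4.605.
Since 0.040 < 4.605, we fail to reject the null hypothesis — the data are consistent with the 1:2:1 ratio.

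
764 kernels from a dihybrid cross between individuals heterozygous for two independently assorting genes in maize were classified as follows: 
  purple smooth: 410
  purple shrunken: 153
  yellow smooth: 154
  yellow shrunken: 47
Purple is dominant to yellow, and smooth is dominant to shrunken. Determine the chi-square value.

A dihybrid F₂ with independent assortment and complete dominance at both loci gives a 9:3:3:1 phenotypic ratio.
Under the 9:3:3:1 hypothesis (Σ ratio = 16, N = 764):
  purple smooth: 764 × 9/16 = 429.75
  purple shrunken: 764 × 3/16 = 143.25
  yellow smooth: 764 × 3/16 = 143.25
  yellow shrunken: 764 × 1/16 = 47.75
χ² = Σ (O − E)² / E
  purple smooth: (410 − 429.75)² / 429.75 = 0.9076
  purple shrunken: (153 − 143.25)² / 143.25 = 0.6636
  yellow smooth: (154 − 143.25)² / 143.25 = 0.8067
  yellow shrunken: (47 − 47.75)² / 47.75 = 0.0118
χ² = 0.9076 + 0.6636 + 0.8067 + 0.0118 = 2.3897 ≈ 2.390

2.390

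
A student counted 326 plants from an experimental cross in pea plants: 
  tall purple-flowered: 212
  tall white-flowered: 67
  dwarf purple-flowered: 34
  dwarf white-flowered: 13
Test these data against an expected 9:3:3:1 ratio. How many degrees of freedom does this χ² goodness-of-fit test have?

A goodness-of-fit test with 4 phenotype classes has df = 4 − 1 = 3.

3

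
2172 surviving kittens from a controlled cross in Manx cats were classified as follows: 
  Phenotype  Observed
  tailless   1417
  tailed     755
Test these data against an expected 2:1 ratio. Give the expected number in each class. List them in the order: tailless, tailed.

1448, 724

Expected counts for N = 2172 under a 2:1 ratio (total parts = 3):
  tailless: 2172 × 2/3 = 1448
  tailed: 2172 × 1/3 = 724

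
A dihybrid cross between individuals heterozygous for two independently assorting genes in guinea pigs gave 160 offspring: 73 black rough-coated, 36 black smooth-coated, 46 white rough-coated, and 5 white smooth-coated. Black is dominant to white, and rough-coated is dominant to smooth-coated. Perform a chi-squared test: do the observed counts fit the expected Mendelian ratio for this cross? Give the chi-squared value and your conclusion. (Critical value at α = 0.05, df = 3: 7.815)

A dihybrid F₂ with independent assortment and complete dominance at both loci gives a 9:3:3:1 phenotypic ratio.
Under the 9:3:3:1 hypothesis (Σ ratio = 16, N = 160):
  black rough-coated: 160 × 9/16 = 90
  black smooth-coated: 160 × 3/16 = 30
  white rough-coated: 160 × 3/16 = 30
  white smooth-coated: 160 × 1/16 = 10
χ² = Σ (O − E)² / E
  black rough-coated: (73 − 90)² / 90 = 3.2111
  black smooth-coated: (36 − 30)² / 30 = 1.2000
  white rough-coated: (46 − 30)² / 30 = 8.5333
  white smooth-coated: (5 − 10)² / 10 = 2.5000
χ² = 3.2111 + 1.2000 + 8.5333 + 2.5000 = 15.4444 ≈ 15.444
Degrees of freedom = 4 − 1 = 3; critical value at α = 0.05 is 7.815.
Since 15.444 > 7.815, we reject the null hypothesis — the data do not fit the 9:3:3:1 ratio.

15.444; not consistent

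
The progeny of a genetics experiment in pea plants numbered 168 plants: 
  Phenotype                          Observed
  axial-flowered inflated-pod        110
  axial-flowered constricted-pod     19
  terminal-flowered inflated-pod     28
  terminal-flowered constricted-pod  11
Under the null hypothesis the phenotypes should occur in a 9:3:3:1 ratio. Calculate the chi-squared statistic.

Total ratio parts = 16. Expected numbers out of 168:
  axial-flowered inflated-pod: 168 × 9/16 = 94.5
  axial-flowered constricted-pod: 168 × 3/16 = 31.5
  terminal-flowered inflated-pod: 168 × 3/16 = 31.5
  terminal-flowered constricted-pod: 168 × 1/16 = 10.5
χ² = Σ (O − E)² / E
  axial-flowered inflated-pod: (110 − 94.5)² / 94.5 = 2.5423
  axial-flowered constricted-pod: (19 − 31.5)² / 31.5 = 4.9603
  terminal-flowered inflated-pod: (28 − 31.5)² / 31.5 = 0.3889
  terminal-flowered constricted-pod: (11 − 10.5)² / 10.5 = 0.0238
χ² = 2.5423 + 4.9603 + 0.3889 + 0.0238 = 7.9153 ≈ 7.915

7.915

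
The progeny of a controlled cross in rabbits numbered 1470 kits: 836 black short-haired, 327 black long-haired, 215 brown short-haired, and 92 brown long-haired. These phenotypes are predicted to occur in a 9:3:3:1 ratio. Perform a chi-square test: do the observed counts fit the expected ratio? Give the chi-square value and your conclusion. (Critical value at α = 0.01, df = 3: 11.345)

Expected counts for N = 1470 under a 9:3:3:1 ratio (total parts = 16):
  black short-haired: 1470 × 9/16 = 826.875
  black long-haired: 1470 × 3/16 = 275.625
  brown short-haired: 1470 × 3/16 = 275.625
  brown long-haired: 1470 × 1/16 = 91.875
χ² = Σ (O − E)² / E
  black short-haired: (836 − 826.875)² / 826.875 = 0.1007
  black long-haired: (327 − 275.625)² / 275.625 = 9.5760
  brown short-haired: (215 − 275.625)² / 275.625 = 13.3348
  brown long-haired: (92 − 91.875)² / 91.875 = 0.0002
χ² = 0.1007 + 9.5760 + 13.3348 + 0.0002 = 23.0117 ≈ 23.012
Degrees of freedom = 4 − 1 = 3; critical value at α = 0.01 is 11.345.
Since 23.012 > 11.345, we reject the null hypothesis — the data do not fit the 9:3:3:1 ratio.

23.012; not consistent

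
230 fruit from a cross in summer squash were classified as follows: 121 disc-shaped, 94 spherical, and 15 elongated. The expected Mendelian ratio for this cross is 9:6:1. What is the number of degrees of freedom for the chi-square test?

2

A goodness-of-fit test with 3 phenotype classes has df = 3 − 1 = 2.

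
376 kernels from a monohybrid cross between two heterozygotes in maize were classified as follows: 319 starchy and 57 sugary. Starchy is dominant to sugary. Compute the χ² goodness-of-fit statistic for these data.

19.418

For a monohybrid cross between heterozygotes with complete dominance, the expected phenotypic ratio is 3:1.
Total ratio parts = 4. Expected numbers out of 376:
  starchy: 376 × 3/4 = 282
  sugary: 376 × 1/4 = 94
χ² = Σ (O − E)² / E
  starchy: (319 − 282)² / 282 = 4.8546
  sugary: (57 − 94)² / 94 = 14.5638
χ² = 4.8546 + 14.5638 = 19.4184 ≈ 19.418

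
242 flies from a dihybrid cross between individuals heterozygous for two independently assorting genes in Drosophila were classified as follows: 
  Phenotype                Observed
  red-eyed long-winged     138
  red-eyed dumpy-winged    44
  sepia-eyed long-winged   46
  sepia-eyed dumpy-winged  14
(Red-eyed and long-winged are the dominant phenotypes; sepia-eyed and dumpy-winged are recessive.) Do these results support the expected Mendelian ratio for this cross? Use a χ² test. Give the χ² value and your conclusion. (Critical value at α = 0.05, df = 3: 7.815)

A dihybrid F₂ with independent assortment and complete dominance at both loci gives a 9:3:3:1 phenotypic ratio.
Total ratio parts = 16. Expected numbers out of 242:
  red-eyed long-winged: 242 × 9/16 = 136.125
  red-eyed dumpy-winged: 242 × 3/16 = 45.375
  sepia-eyed long-winged: 242 × 3/16 = 45.375
  sepia-eyed dumpy-winged: 242 × 1/16 = 15.125
χ² = Σ (O − E)² / E
  red-eyed long-winged: (138 − 136.125)² / 136.125 = 0.0258
  red-eyed dumpy-winged: (44 − 45.375)² / 45.375 = 0.0417
  sepia-eyed long-winged: (46 − 45.375)² / 45.375 = 0.0086
  sepia-eyed dumpy-winged: (14 − 15.125)² / 15.125 = 0.0837
χ² = 0.0258 + 0.0417 + 0.0086 + 0.0837 = 0.1598 ≈ 0.160
Degrees of freedom = 4 − 1 = 3; critical value at α = 0.05 is 7.815.
Since 0.160 < 7.815, we fail to reject the null hypothesis — the data are consistent with the 9:3:3:1 ratio.

0.160; consistent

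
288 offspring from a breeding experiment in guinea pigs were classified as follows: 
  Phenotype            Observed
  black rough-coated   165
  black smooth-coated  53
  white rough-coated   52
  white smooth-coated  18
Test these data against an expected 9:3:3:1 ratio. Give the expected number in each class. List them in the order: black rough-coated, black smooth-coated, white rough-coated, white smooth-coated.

Under the 9:3:3:1 hypothesis (Σ ratio = 16, N = 288):
  black rough-coated: 288 × 9/16 = 162
  black smooth-coated: 288 × 3/16 = 54
  white rough-coated: 288 × 3/16 = 54
  white smooth-coated: 288 × 1/16 = 18

162, 54, 54, 18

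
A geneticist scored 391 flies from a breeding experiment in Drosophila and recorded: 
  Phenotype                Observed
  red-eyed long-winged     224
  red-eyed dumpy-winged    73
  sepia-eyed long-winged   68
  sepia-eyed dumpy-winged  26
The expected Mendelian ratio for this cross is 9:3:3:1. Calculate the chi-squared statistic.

0.561

The 9:3:3:1 ratio has 16 parts, so with N = 391 the expected counts are:
  red-eyed long-winged: 391 × 9/16 = 219.9375
  red-eyed dumpy-winged: 391 × 3/16 = 73.3125
  sepia-eyed long-winged: 391 × 3/16 = 73.3125
  sepia-eyed dumpy-winged: 391 × 1/16 = 24.4375
χ² = Σ (O − E)² / E
  red-eyed long-winged: (224 − 219.9375)² / 219.9375 = 0.0750
  red-eyed dumpy-winged: (73 − 73.3125)² / 73.3125 = 0.0013
  sepia-eyed long-winged: (68 − 73.3125)² / 73.3125 = 0.3850
  sepia-eyed dumpy-winged: (26 − 24.4375)² / 24.4375 = 0.0999
χ² = 0.0750 + 0.0013 + 0.3850 + 0.0999 = 0.5612 ≈ 0.561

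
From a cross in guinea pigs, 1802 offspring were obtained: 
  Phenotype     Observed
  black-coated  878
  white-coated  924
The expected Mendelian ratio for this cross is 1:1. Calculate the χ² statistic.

1.174

Under the 1:1 hypothesis (Σ ratio = 2, N = 1802):
  black-coated: 1802 × 1/2 = 901
  white-coated: 1802 × 1/2 = 901
χ² = Σ (O − E)² / E
  black-coated: (878 − 901)² / 901 = 0.5871
  white-coated: (924 − 901)² / 901 = 0.5871
χ² = 0.5871 + 0.5871 = 1.1742 ≈ 1.174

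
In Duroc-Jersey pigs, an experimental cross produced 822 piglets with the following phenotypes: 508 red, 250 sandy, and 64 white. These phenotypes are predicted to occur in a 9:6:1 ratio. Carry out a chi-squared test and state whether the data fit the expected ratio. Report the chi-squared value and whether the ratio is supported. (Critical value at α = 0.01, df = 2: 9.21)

Expected counts for N = 822 under a 9:6:1 ratio (total parts = 16):
  red: 822 × 9/16 = 462.375
  sandy: 822 × 6/16 = 308.25
  white: 822 × 1/16 = 51.375
χ² = Σ (O − E)² / E
  red: (508 − 462.375)² / 462.375 = 4.5021
  sandy: (250 − 308.25)² / 308.25 = 11.0075
  white: (64 − 51.375)² / 51.375 = 3.1025
χ² = 4.5021 + 11.0075 + 3.1025 = 18.6121 ≈ 18.612
Degrees of freedom = 3 − 1 = 2; critical value at α = 0.01 is 9.21.
Since 18.612 > 9.21, we reject the null hypothesis — the data do not fit the 9:6:1 ratio.

18.612; not consistent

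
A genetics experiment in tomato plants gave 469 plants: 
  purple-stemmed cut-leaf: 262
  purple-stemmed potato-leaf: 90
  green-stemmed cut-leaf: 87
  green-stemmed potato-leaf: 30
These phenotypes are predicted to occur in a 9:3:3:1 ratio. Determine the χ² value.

0.087

The 9:3:3:1 ratio has 16 parts, so with N = 469 the expected counts are:
  purple-stemmed cut-leaf: 469 × 9/16 = 263.8125
  purple-stemmed potato-leaf: 469 × 3/16 = 87.9375
  green-stemmed cut-leaf: 469 × 3/16 = 87.9375
  green-stemmed potato-leaf: 469 × 1/16 = 29.3125
χ² = Σ (O − E)² / E
  purple-stemmed cut-leaf: (262 − 263.8125)² / 263.8125 = 0.0125
  purple-stemmed potato-leaf: (90 − 87.9375)² / 87.9375 = 0.0484
  green-stemmed cut-leaf: (87 − 87.9375)² / 87.9375 = 0.0100
  green-stemmed potato-leaf: (30 − 29.3125)² / 29.3125 = 0.0161
χ² = 0.0125 + 0.0484 + 0.0100 + 0.0161 = 0.087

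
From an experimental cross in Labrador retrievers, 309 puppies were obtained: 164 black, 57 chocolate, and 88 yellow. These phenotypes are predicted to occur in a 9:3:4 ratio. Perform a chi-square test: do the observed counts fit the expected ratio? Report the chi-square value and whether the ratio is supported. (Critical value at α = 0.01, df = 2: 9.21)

Under the 9:3:4 hypothesis (Σ ratio = 16, N = 309):
  black: 309 × 9/16 = 173.8125
  chocolate: 309 × 3/16 = 57.9375
  yellow: 309 × 4/16 = 77.25
χ² = Σ (O − E)² / E
  black: (164 − 173.8125)² / 173.8125 = 0.5540
  chocolate: (57 − 57.9375)² / 57.9375 = 0.0152
  yellow: (88 − 77.25)² / 77.25 = 1.4960
χ² = 0.5540 + 0.0152 + 1.4960 = 2.0652 ≈ 2.065
Degrees of freedom = 3 − 1 = 2; critical value at α = 0.01 is 9.21.
Since 2.065 < 9.21, we fail to reject the null hypothesis — the data are consistent with the 9:3:4 ratio.

2.065; consistent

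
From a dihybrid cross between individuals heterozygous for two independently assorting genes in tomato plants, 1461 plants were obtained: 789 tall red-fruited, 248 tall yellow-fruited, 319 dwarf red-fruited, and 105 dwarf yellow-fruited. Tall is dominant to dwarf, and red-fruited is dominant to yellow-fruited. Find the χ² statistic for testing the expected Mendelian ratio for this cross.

A dihybrid F₂ with independent assortment and complete dominance at both loci gives a 9:3:3:1 phenotypic ratio.
The 9:3:3:1 ratio has 16 parts, so with N = 1461 the expected counts are:
  tall red-fruited: 1461 × 9/16 = 821.8125
  tall yellow-fruited: 1461 × 3/16 = 273.9375
  dwarf red-fruited: 1461 × 3/16 = 273.9375
  dwarf yellow-fruited: 1461 × 1/16 = 91.3125
χ² = Σ (O − E)² / E
  tall red-fruited: (789 − 821.8125)² / 821.8125 = 1.3101
  tall yellow-fruited: (248 − 273.9375)² / 273.9375 = 2.4559
  dwarf red-fruited: (319 − 273.9375)² / 273.9375 = 7.4127
  dwarf yellow-fruited: (105 − 91.3125)² / 91.3125 = 2.0517
χ² = 1.3101 + 2.4559 + 7.4127 + 2.0517 = 13.2304 ≈ 13.230

13.230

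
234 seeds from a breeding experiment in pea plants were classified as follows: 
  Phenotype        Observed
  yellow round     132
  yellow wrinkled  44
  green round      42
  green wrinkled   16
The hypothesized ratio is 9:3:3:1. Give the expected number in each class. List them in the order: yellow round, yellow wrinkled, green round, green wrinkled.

Under the 9:3:3:1 hypothesis (Σ ratio = 16, N = 234):
  yellow round: 234 × 9/16 = 131.625
  yellow wrinkled: 234 × 3/16 = 43.875
  green round: 234 × 3/16 = 43.875
  green wrinkled: 234 × 1/16 = 14.625

131.625, 43.875, 43.875, 14.625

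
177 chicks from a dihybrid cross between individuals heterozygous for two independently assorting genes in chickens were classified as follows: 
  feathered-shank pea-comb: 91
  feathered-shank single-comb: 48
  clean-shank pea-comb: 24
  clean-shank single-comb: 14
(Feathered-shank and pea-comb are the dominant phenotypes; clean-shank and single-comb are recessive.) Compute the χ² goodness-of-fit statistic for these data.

A dihybrid F₂ with independent assortment and complete dominance at both loci gives a 9:3:3:1 phenotypic ratio.
Total ratio parts = 16. Expected numbers out of 177:
  feathered-shank pea-comb: 177 × 9/16 = 99.5625
  feathered-shank single-comb: 177 × 3/16 = 33.1875
  clean-shank pea-comb: 177 × 3/16 = 33.1875
  clean-shank single-comb: 177 × 1/16 = 11.0625
χ² = Σ (O − E)² / E
  feathered-shank pea-comb: (91 − 99.5625)² / 99.5625 = 0.7364
  feathered-shank single-comb: (48 − 33.1875)² / 33.1875 = 6.6112
  clean-shank pea-comb: (24 − 33.1875)² / 33.1875 = 2.5434
  clean-shank single-comb: (14 − 11.0625)² / 11.0625 = 0.7800
χ² = 0.7364 + 6.6112 + 2.5434 + 0.7800 = 10.671

10.671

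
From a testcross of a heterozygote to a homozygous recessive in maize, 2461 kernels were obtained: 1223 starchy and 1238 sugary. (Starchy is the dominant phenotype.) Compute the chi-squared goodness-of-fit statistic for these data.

A testcross of a heterozygote (Aa × aa) gives a 1:1 phenotypic ratio.
Under the 1:1 hypothesis (Σ ratio = 2, N = 2461):
  starchy: 2461 × 1/2 = 1230.5
  sugary: 2461 × 1/2 = 1230.5
χ² = Σ (O − E)² / E
  starchy: (1223 − 1230.5)² / 1230.5 = 0.0457
  sugary: (1238 − 1230.5)² / 1230.5 = 0.0457
χ² = 0.0457 + 0.0457 = 0.0914 ≈ 0.091

0.091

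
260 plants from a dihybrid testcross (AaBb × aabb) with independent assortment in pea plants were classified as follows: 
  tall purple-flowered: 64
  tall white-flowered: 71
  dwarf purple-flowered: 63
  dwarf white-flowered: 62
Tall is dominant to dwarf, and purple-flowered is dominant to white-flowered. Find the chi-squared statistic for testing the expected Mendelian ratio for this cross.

0.769

A dihybrid testcross with independent assortment gives a 1:1:1:1 ratio.
The 1:1:1:1 ratio has 4 parts, so with N = 260 the expected counts are:
  tall purple-flowered: 260 × 1/4 = 65
  tall white-flowered: 260 × 1/4 = 65
  dwarf purple-flowered: 260 × 1/4 = 65
  dwarf white-flowered: 260 × 1/4 = 65
χ² = Σ (O − E)² / E
  tall purple-flowered: (64 − 65)² / 65 = 0.0154
  tall white-flowered: (71 − 65)² / 65 = 0.5538
  dwarf purple-flowered: (63 − 65)² / 65 = 0.0615
  dwarf white-flowered: (62 − 65)² / 65 = 0.1385
χ² = 0.0154 + 0.5538 + 0.0615 + 0.1385 = 0.7692 ≈ 0.769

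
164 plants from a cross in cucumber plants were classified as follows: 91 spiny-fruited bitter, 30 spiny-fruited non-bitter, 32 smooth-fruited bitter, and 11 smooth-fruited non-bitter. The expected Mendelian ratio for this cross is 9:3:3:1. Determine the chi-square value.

0.141

Expected counts for N = 164 under a 9:3:3:1 ratio (total parts = 16):
  spiny-fruited bitter: 164 × 9/16 = 92.25
  spiny-fruited non-bitter: 164 × 3/16 = 30.75
  smooth-fruited bitter: 164 × 3/16 = 30.75
  smooth-fruited non-bitter: 164 × 1/16 = 10.25
χ² = Σ (O − E)² / E
  spiny-fruited bitter: (91 − 92.25)² / 92.25 = 0.0169
  spiny-fruited non-bitter: (30 − 30.75)² / 30.75 = 0.0183
  smooth-fruited bitter: (32 − 30.75)² / 30.75 = 0.0508
  smooth-fruited non-bitter: (11 − 10.25)² / 10.25 = 0.0549
χ² = 0.0169 + 0.0183 + 0.0508 + 0.0549 = 0.1409 ≈ 0.141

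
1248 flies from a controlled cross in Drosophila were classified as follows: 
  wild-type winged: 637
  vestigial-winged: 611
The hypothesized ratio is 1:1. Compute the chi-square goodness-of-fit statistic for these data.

0.542

Expected counts for N = 1248 under a 1:1 ratio (total parts = 2):
  wild-type winged: 1248 × 1/2 = 624
  vestigial-winged: 1248 × 1/2 = 624
χ² = Σ (O − E)² / E
  wild-type winged: (637 − 624)² / 624 = 0.2708
  vestigial-winged: (611 − 624)² / 624 = 0.2708
χ² = 0.2708 + 0.2708 = 0.5416 ≈ 0.542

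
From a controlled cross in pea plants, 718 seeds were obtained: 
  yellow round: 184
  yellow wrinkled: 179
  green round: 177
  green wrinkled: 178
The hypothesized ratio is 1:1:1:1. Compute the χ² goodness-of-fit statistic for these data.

The 1:1:1:1 ratio has 4 parts, so with N = 718 the expected counts are:
  yellow round: 718 × 1/4 = 179.5
  yellow wrinkled: 718 × 1/4 = 179.5
  green round: 718 × 1/4 = 179.5
  green wrinkled: 718 × 1/4 = 179.5
χ² = Σ (O − E)² / E
  yellow round: (184 − 179.5)² / 179.5 = 0.1128
  yellow wrinkled: (179 − 179.5)² / 179.5 = 0.0014
  green round: (177 − 179.5)² / 179.5 = 0.0348
  green wrinkled: (178 − 179.5)² / 179.5 = 0.0125
χ² = 0.1128 + 0.0014 + 0.0348 + 0.0125 = 0.1615 ≈ 0.162

0.162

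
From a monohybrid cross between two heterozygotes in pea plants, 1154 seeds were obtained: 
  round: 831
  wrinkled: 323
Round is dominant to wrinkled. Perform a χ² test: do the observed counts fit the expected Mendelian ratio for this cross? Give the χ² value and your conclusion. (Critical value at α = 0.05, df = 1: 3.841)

5.501; not consistent

For a monohybrid cross between heterozygotes with complete dominance, the expected phenotypic ratio is 3:1.
Expected counts for N = 1154 under a 3:1 ratio (total parts = 4):
  round: 1154 × 3/4 = 865.5
  wrinkled: 1154 × 1/4 = 288.5
χ² = Σ (O − E)² / E
  round: (831 − 865.5)² / 865.5 = 1.3752
  wrinkled: (323 − 288.5)² / 288.5 = 4.1256
χ² = 1.3752 + 4.1256 = 5.5008 ≈ 5.501
Degrees of freedom = 2 − 1 = 1; critical value at α = 0.05 is 3.841.
Since 5.501 > 3.841, we reject the null hypothesis — the data do not fit the 3:1 ratio.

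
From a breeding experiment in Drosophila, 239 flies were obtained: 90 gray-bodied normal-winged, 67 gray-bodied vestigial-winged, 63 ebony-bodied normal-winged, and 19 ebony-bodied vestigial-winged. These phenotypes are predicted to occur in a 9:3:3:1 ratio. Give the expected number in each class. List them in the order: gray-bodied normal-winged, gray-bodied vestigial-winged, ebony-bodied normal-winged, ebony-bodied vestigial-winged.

134.4375, 44.8125, 44.8125, 14.9375

Total ratio parts = 16. Expected numbers out of 239:
  gray-bodied normal-winged: 239 × 9/16 = 134.4375
  gray-bodied vestigial-winged: 239 × 3/16 = 44.8125
  ebony-bodied normal-winged: 239 × 3/16 = 44.8125
  ebony-bodied vestigial-winged: 239 × 1/16 = 14.9375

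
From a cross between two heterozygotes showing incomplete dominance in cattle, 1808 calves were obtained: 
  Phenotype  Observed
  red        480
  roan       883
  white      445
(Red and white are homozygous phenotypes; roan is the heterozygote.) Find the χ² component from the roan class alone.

With incomplete dominance, a heterozygote × heterozygote cross gives a 1:2:1 phenotypic ratio.
The 1:2:1 ratio has 4 parts, so with N = 1808 the expected counts are:
  red: 1808 × 1/4 = 452
  roan: 1808 × 2/4 = 904
  white: 1808 × 1/4 = 452
Contribution of roan: (883 − 904)² / 904 = 0.4878

0.488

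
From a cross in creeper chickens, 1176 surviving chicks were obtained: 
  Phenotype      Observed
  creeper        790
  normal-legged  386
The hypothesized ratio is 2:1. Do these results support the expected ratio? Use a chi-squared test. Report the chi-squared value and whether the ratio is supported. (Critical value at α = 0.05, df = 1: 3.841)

0.138; consistent

Expected counts for N = 1176 under a 2:1 ratio (total parts = 3):
  creeper: 1176 × 2/3 = 784
  normal-legged: 1176 × 1/3 = 392
χ² = Σ (O − E)² / E
  creeper: (790 − 784)² / 784 = 0.0459
  normal-legged: (386 − 392)² / 392 = 0.0918
χ² = 0.0459 + 0.0918 = 0.1377 ≈ 0.138
Degrees of freedom = 2 − 1 = 1; critical value at α = 0.05 is 3.841.
Since 0.138 < 3.841, we fail to reject the null hypothesis — the data are consistent with the 2:1 ratio.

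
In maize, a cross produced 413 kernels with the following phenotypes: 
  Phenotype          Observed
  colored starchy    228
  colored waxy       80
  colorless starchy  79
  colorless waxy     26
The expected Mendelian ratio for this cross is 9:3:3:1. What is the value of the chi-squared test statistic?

0.198

The 9:3:3:1 ratio has 16 parts, so with N = 413 the expected counts are:
  colored starchy: 413 × 9/16 = 232.3125
  colored waxy: 413 × 3/16 = 77.4375
  colorless starchy: 413 × 3/16 = 77.4375
  colorless waxy: 413 × 1/16 = 25.8125
χ² = Σ (O − E)² / E
  colored starchy: (228 − 232.3125)² / 232.3125 = 0.0801
  colored waxy: (80 − 77.4375)² / 77.4375 = 0.0848
  colorless starchy: (79 − 77.4375)² / 77.4375 = 0.0315
  colorless waxy: (26 − 25.8125)² / 25.8125 = 0.0014
χ² = 0.0801 + 0.0848 + 0.0315 + 0.0014 = 0.1978 ≈ 0.198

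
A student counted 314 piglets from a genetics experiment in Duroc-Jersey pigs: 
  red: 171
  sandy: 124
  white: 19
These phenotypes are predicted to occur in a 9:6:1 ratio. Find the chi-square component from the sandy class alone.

Under the 9:6:1 hypothesis (Σ ratio = 16, N = 314):
  red: 314 × 9/16 = 176.625
  sandy: 314 × 6/16 = 117.75
  white: 314 × 1/16 = 19.625
Contribution of sandy: (124 − 117.75)² / 117.75 = 0.3317

0.332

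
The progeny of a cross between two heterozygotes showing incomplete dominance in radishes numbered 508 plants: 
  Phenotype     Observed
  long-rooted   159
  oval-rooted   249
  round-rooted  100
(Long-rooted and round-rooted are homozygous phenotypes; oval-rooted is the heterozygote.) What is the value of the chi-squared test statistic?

13.902

With incomplete dominance, a heterozygote × heterozygote cross gives a 1:2:1 phenotypic ratio.
Under the 1:2:1 hypothesis (Σ ratio = 4, N = 508):
  long-rooted: 508 × 1/4 = 127
  oval-rooted: 508 × 2/4 = 254
  round-rooted: 508 × 1/4 = 127
χ² = Σ (O − E)² / E
  long-rooted: (159 − 127)² / 127 = 8.0630
  oval-rooted: (249 − 254)² / 254 = 0.0984
  round-rooted: (100 − 127)² / 127 = 5.7402
χ² = 8.0630 + 0.0984 + 5.7402 = 13.9016 ≈ 13.902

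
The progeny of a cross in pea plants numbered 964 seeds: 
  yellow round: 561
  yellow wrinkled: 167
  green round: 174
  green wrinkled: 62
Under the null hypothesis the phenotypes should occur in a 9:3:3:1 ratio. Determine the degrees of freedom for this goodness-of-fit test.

A goodness-of-fit test with 4 phenotype classes has df = 4 − 1 = 3.

3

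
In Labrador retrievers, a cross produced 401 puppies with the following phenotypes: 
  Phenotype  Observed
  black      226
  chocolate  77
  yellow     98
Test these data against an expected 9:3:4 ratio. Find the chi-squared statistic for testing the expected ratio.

The 9:3:4 ratio has 16 parts, so with N = 401 the expected counts are:
  black: 401 × 9/16 = 225.5625
  chocolate: 401 × 3/16 = 75.1875
  yellow: 401 × 4/16 = 100.25
χ² = Σ (O − E)² / E
  black: (226 − 225.5625)² / 225.5625 = 0.0008
  chocolate: (77 − 75.1875)² / 75.1875 = 0.0437
  yellow: (98 − 100.25)² / 100.25 = 0.0505
χ² = 0.0008 + 0.0437 + 0.0505 = 0.095

0.095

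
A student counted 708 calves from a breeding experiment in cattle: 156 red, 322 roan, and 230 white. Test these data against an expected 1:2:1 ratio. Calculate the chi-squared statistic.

The 1:2:1 ratio has 4 parts, so with N = 708 the expected counts are:
  red: 708 × 1/4 = 177
  roan: 708 × 2/4 = 354
  white: 708 × 1/4 = 177
χ² = Σ (O − E)² / E
  red: (156 − 177)² / 177 = 2.4915
  roan: (322 − 354)² / 354 = 2.8927
  white: (230 − 177)² / 177 = 15.8701
χ² = 2.4915 + 2.8927 + 15.8701 = 21.2543 ≈ 21.254

21.254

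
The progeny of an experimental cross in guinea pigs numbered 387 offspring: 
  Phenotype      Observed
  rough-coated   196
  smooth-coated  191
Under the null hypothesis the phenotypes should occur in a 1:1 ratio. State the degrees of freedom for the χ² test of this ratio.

1

A goodness-of-fit test with 2 phenotype classes has df = 2 − 1 = 1.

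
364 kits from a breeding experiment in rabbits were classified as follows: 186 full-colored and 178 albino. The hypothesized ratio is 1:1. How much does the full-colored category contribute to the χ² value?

0.088

Under the 1:1 hypothesis (Σ ratio = 2, N = 364):
  full-colored: 364 × 1/2 = 182
  albino: 364 × 1/2 = 182
Contribution of full-colored: (186 − 182)² / 182 = 0.0879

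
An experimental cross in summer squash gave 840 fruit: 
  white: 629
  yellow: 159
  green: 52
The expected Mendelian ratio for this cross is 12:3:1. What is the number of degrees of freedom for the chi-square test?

A goodness-of-fit test with 3 phenotype classes has df = 3 − 1 = 2.

2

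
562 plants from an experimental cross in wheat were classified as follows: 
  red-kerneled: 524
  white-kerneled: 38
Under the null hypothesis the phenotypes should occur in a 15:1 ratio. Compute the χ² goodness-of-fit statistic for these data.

0.251

Total ratio parts = 16. Expected numbers out of 562:
  red-kerneled: 562 × 15/16 = 526.875
  white-kerneled: 562 × 1/16 = 35.125
χ² = Σ (O − E)² / E
  red-kerneled: (524 − 526.875)² / 526.875 = 0.0157
  white-kerneled: (38 − 35.125)² / 35.125 = 0.2353
χ² = 0.0157 + 0.2353 = 0.251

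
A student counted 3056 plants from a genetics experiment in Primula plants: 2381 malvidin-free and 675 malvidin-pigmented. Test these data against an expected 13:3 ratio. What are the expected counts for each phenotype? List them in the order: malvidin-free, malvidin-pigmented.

2483, 573

Expected counts for N = 3056 under a 13:3 ratio (total parts = 16):
  malvidin-free: 3056 × 13/16 = 2483
  malvidin-pigmented: 3056 × 3/16 = 573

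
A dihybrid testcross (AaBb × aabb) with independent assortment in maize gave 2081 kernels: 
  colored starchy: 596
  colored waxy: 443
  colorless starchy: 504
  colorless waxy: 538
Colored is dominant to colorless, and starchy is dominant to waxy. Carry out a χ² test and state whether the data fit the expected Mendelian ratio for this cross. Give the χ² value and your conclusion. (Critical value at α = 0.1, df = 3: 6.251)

23.613; not consistent

A dihybrid testcross with independent assortment gives a 1:1:1:1 ratio.
Total ratio parts = 4. Expected numbers out of 2081:
  colored starchy: 2081 × 1/4 = 520.25
  colored waxy: 2081 × 1/4 = 520.25
  colorless starchy: 2081 × 1/4 = 520.25
  colorless waxy: 2081 × 1/4 = 520.25
χ² = Σ (O − E)² / E
  colored starchy: (596 − 520.25)² / 520.25 = 11.0294
  colored waxy: (443 − 520.25)² / 520.25 = 11.4706
  colorless starchy: (504 − 520.25)² / 520.25 = 0.5076
  colorless waxy: (538 − 520.25)² / 520.25 = 0.6056
χ² = 11.0294 + 11.4706 + 0.5076 + 0.6056 = 23.6132 ≈ 23.613
Degrees of freedom = 4 − 1 = 3; critical value at α = 0.1 is 6.251.
Since 23.613 > 6.251, we reject the null hypothesis — the data do not fit the 1:1:1:1 ratio.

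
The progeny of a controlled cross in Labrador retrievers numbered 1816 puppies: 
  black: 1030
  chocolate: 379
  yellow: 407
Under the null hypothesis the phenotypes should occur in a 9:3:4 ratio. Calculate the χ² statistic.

9.290

Under the 9:3:4 hypothesis (Σ ratio = 16, N = 1816):
  black: 1816 × 9/16 = 1021.5
  chocolate: 1816 × 3/16 = 340.5
  yellow: 1816 × 4/16 = 454
χ² = Σ (O − E)² / E
  black: (1030 − 1021.5)² / 1021.5 = 0.0707
  chocolate: (379 − 340.5)² / 340.5 = 4.3532
  yellow: (407 − 454)² / 454 = 4.8656
χ² = 0.0707 + 4.3532 + 4.8656 = 9.2895 ≈ 9.290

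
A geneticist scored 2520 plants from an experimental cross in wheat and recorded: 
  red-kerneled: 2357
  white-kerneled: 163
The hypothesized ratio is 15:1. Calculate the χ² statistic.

0.205

Total ratio parts = 16. Expected numbers out of 2520:
  red-kerneled: 2520 × 15/16 = 2362.5
  white-kerneled: 2520 × 1/16 = 157.5
χ² = Σ (O − E)² / E
  red-kerneled: (2357 − 2362.5)² / 2362.5 = 0.0128
  white-kerneled: (163 − 157.5)² / 157.5 = 0.1921
χ² = 0.0128 + 0.1921 = 0.2049 ≈ 0.205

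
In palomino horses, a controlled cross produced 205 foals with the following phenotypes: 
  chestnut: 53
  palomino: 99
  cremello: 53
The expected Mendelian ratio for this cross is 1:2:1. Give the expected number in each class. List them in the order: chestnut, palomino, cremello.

51.25, 102.5, 51.25

Expected counts for N = 205 under a 1:2:1 ratio (total parts = 4):
  chestnut: 205 × 1/4 = 51.25
  palomino: 205 × 2/4 = 102.5
  cremello: 205 × 1/4 = 51.25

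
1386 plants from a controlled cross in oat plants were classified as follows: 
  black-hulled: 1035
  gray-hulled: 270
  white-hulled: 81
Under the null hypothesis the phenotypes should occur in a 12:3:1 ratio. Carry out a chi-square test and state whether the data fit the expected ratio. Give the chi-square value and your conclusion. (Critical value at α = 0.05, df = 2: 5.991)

Expected counts for N = 1386 under a 12:3:1 ratio (total parts = 16):
  black-hulled: 1386 × 12/16 = 1039.5
  gray-hulled: 1386 × 3/16 = 259.875
  white-hulled: 1386 × 1/16 = 86.625
χ² = Σ (O − E)² / E
  black-hulled: (1035 − 1039.5)² / 1039.5 = 0.0195
  gray-hulled: (270 − 259.875)² / 259.875 = 0.3945
  white-hulled: (81 − 86.625)² / 86.625 = 0.3653
χ² = 0.0195 + 0.3945 + 0.3653 = 0.7793 ≈ 0.779
Degrees of freedom = 3 − 1 = 2; critical value at α = 0.05 is 5.991.
Since 0.779 < 5.991, we fail to reject the null hypothesis — the data are consistent with the 12:3:1 ratio.

0.779; consistent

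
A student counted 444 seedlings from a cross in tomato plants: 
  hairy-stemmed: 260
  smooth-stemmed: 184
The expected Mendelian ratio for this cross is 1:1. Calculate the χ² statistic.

Under the 1:1 hypothesis (Σ ratio = 2, N = 444):
  hairy-stemmed: 444 × 1/2 = 222
  smooth-stemmed: 444 × 1/2 = 222
χ² = Σ (O − E)² / E
  hairy-stemmed: (260 − 222)² / 222 = 6.5045
  smooth-stemmed: (184 − 222)² / 222 = 6.5045
χ² = 6.5045 + 6.5045 = 13.009

13.009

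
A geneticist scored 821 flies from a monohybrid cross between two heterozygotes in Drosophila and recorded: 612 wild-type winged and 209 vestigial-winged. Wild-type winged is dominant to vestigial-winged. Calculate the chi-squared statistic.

0.091

For a monohybrid cross between heterozygotes with complete dominance, the expected phenotypic ratio is 3:1.
The 3:1 ratio has 4 parts, so with N = 821 the expected counts are:
  wild-type winged: 821 × 3/4 = 615.75
  vestigial-winged: 821 × 1/4 = 205.25
χ² = Σ (O − E)² / E
  wild-type winged: (612 − 615.75)² / 615.75 = 0.0228
  vestigial-winged: (209 − 205.25)² / 205.25 = 0.0685
χ² = 0.0228 + 0.0685 = 0.0913 ≈ 0.091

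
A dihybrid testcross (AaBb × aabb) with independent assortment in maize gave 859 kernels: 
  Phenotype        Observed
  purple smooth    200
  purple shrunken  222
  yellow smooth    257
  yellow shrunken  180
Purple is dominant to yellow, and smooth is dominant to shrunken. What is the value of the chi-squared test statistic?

A dihybrid testcross with independent assortment gives a 1:1:1:1 ratio.
Under the 1:1:1:1 hypothesis (Σ ratio = 4, N = 859):
  purple smooth: 859 × 1/4 = 214.75
  purple shrunken: 859 × 1/4 = 214.75
  yellow smooth: 859 × 1/4 = 214.75
  yellow shrunken: 859 × 1/4 = 214.75
χ² = Σ (O − E)² / E
  purple smooth: (200 − 214.75)² / 214.75 = 1.0131
  purple shrunken: (222 − 214.75)² / 214.75 = 0.2448
  yellow smooth: (257 − 214.75)² / 214.75 = 8.3123
  yellow shrunken: (180 − 214.75)² / 214.75 = 5.6231
χ² = 1.0131 + 0.2448 + 8.3123 + 5.6231 = 15.1933 ≈ 15.193

15.193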